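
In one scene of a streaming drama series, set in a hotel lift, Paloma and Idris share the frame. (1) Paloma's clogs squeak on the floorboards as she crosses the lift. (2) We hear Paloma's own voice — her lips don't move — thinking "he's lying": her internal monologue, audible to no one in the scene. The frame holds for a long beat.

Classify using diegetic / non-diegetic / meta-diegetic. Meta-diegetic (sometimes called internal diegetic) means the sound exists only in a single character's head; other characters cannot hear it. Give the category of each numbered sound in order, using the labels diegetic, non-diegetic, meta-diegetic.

diegetic, meta-diegetic

Sound (1): Paloma's footsteps are produced in the story world, so diegetic.
(2) it's Paloma's unspoken thought, heard only by the audience via her subjectivity → meta-diegetic.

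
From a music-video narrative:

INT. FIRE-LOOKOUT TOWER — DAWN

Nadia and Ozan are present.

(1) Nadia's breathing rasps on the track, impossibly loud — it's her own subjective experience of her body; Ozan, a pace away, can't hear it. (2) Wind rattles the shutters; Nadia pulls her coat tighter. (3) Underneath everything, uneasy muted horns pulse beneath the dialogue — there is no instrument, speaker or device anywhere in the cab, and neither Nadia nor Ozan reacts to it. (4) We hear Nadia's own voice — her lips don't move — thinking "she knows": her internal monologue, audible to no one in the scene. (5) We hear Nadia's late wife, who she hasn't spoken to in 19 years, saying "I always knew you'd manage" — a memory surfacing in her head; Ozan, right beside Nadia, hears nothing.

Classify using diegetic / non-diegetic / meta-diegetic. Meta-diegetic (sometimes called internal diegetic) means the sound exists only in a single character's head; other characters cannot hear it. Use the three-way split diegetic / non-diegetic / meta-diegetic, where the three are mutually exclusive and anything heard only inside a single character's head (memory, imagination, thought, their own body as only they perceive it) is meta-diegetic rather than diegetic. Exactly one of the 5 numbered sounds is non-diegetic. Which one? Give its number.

3

(1) is meta-diegetic: it's Nadia's internal bodily sensation rendered as sound; only Nadia 'hears' it.
Sound (2): ambient/room sound belonging to the story's physical space, so diegetic.
(3) is non-diegetic: score with no on-screen or off-screen source; it exists for the audience alone.
(4) it's Nadia's unspoken thought, heard only by the audience via her subjectivity → meta-diegetic.
(5) is meta-diegetic: the voice is a memory playing only inside Nadia's mind; Ozan can't hear it.
Only (3) is non-diegetic.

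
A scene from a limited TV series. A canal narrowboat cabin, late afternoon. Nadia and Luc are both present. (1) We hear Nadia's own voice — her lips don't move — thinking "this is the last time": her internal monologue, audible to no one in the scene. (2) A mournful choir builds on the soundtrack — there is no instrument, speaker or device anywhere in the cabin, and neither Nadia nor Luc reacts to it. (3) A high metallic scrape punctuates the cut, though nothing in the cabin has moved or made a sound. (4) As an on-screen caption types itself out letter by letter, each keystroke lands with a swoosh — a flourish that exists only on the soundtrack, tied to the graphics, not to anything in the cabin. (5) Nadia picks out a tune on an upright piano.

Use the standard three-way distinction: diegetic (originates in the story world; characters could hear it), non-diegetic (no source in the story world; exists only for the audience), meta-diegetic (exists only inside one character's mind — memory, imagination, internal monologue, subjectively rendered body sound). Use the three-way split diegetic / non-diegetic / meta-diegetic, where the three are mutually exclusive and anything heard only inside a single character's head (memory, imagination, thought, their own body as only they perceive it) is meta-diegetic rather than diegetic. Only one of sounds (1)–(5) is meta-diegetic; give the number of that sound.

Sound (1): Nadia's thought-voice: a private mental sound no other character can hear, so meta-diegetic.
(2) nothing in the cabin produces it and the characters don't hear it — pure soundtrack → non-diegetic.
(3) nothing in the scene produces it; it's an accent added for the audience → non-diegetic.
(4) it accompanies on-screen graphics, not anything inside the story world → non-diegetic.
(5) is diegetic: the instrument and the performer are both in the scene.
Only (1) is meta-diegetic.

1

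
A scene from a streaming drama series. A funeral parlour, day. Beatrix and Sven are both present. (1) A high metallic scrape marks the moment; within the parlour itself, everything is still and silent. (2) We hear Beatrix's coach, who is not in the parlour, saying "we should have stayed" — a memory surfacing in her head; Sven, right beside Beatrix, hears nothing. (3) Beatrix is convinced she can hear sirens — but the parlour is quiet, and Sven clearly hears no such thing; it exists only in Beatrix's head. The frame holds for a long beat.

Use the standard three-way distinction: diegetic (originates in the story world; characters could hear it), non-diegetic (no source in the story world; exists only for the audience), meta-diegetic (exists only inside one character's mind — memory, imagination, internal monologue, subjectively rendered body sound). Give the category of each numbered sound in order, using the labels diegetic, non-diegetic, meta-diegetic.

Sound (1): nothing in the scene produces it; it's an accent added for the audience, so non-diegetic.
(2) the voice is a memory playing only inside Beatrix's mind; Sven can't hear it → meta-diegetic.
(3) subjective to Beatrix: the parlour is silent and Sven hears nothing → meta-diegetic.

non-diegetic, meta-diegetic, meta-diegetic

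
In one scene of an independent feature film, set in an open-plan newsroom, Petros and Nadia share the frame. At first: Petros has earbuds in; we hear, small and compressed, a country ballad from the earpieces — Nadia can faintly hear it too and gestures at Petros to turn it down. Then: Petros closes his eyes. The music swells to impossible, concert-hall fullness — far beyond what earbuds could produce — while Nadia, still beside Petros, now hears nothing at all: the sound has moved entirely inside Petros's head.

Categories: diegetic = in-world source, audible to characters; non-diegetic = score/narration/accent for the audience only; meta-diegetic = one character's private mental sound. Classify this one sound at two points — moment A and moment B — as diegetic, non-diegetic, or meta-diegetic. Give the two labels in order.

diegetic, meta-diegetic

Moment A: the earbuds are a physical source both characters can hear → diegetic.
Moment B: the music now exists only as Petros's subjective experience; Nadia can no longer hear it → meta-diegetic.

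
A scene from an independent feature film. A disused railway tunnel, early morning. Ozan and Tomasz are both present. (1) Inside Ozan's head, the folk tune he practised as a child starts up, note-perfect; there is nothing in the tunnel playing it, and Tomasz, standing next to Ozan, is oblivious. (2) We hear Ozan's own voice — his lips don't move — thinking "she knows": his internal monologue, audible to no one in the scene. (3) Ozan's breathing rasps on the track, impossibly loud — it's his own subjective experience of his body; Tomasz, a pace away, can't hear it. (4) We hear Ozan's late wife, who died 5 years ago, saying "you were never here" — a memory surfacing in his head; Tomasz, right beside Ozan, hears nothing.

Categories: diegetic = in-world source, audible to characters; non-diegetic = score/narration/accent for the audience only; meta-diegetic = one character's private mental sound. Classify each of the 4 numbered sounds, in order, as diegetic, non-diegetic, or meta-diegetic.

meta-diegetic, meta-diegetic, meta-diegetic, meta-diegetic

(1) is meta-diegetic: the music is a memory playing inside Ozan's mind alone; no real-world source, Tomasz can't hear it.
(2) internal monologue — inside Ozan's mind, not spoken into the scene → meta-diegetic.
(3) a subjective body sound — Ozan's private perception, inaudible to Tomasz → meta-diegetic.
Sound (4): it's Ozan's recollection rendered as sound; the other character can't hear it, so meta-diegetic.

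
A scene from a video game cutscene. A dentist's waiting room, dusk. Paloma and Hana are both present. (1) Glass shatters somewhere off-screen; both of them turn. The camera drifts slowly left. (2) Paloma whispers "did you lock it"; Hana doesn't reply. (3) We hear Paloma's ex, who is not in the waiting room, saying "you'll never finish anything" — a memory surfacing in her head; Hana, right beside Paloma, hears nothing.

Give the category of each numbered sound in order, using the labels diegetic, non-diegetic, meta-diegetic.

(1) the sound comes from glass physically present in the location → diegetic.
Sound (2): spoken by a character present in the story world, so diegetic.
(3) a remembered line, private to Paloma — not present in the room, not audible to Hana → meta-diegetic.

diegetic, diegetic, meta-diegetic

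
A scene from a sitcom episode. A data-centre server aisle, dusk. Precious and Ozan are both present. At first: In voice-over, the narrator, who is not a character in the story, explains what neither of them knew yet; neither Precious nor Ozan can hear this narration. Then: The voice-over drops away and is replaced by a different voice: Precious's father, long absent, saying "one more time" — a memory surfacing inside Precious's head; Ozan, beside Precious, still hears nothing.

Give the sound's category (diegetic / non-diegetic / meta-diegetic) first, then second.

First: the external narrator addresses only the audience — outside the story world → non-diegetic.
Second: the replacement voice is a memory inside Precious's mind specifically → meta-diegetic.

non-diegetic, meta-diegetic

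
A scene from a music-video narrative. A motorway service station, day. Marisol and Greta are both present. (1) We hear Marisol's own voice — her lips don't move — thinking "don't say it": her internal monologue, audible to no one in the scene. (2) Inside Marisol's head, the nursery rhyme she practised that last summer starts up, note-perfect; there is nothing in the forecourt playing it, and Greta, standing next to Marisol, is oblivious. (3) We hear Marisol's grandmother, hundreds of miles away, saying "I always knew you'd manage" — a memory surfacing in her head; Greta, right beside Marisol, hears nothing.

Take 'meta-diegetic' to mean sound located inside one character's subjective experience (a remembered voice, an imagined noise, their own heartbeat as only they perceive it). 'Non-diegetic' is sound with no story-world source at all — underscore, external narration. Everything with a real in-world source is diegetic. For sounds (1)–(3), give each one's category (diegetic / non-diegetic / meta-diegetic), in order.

(1) is meta-diegetic: it's Marisol's unspoken thought, heard only by the audience via her subjectivity.
Sound (2): it lives in Marisol's subjectivity, not in the forecourt, so meta-diegetic.
(3) it's Marisol's recollection rendered as sound; the other character can't hear it → meta-diegetic.

meta-diegetic, meta-diegetic, meta-diegetic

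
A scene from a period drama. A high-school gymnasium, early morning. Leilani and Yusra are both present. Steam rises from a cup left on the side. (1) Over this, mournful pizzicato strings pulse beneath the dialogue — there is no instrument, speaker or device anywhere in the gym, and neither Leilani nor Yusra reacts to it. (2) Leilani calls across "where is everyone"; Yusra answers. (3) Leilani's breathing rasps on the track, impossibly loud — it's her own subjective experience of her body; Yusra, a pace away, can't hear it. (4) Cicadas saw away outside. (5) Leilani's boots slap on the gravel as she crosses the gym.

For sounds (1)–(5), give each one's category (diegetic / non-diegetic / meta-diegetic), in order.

non-diegetic, diegetic, meta-diegetic, diegetic, diegetic

Sound (1): it has no source in the story world and no character can hear it — it's underscore, so non-diegetic.
(2) Leilani is a character speaking aloud in the scene → diegetic.
(3) is meta-diegetic: it's Leilani's internal bodily sensation rendered as sound; only Leilani 'hears' it.
(4) it's the actual ambient sound of the location → diegetic.
Sound (5): a character's body making contact with the set — an in-world sound, so diegetic.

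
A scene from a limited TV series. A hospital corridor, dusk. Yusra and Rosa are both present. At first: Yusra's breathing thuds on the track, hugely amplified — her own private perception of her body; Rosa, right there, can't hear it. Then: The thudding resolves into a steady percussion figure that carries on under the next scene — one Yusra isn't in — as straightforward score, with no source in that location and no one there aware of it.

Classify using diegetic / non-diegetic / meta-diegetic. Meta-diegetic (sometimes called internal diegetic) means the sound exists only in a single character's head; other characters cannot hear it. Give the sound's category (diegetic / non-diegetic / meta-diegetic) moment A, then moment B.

Moment A: it's Yusra's subjective body sound, inaudible to Rosa → meta-diegetic.
Moment B: detached from Yusra and playing as sourceless score over a scene she isn't in — for the audience only → non-diegetic.

meta-diegetic, non-diegetic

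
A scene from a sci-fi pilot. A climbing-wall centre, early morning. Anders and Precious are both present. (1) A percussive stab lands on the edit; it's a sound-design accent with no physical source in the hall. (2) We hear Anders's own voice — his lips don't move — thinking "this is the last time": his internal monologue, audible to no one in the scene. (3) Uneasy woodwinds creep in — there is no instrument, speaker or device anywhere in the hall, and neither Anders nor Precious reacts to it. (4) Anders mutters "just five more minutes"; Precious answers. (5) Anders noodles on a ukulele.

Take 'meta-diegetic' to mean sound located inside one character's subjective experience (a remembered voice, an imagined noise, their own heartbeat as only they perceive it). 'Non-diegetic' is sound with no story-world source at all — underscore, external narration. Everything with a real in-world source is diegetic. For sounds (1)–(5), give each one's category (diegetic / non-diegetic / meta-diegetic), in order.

(1) is non-diegetic: it's a sound-design accent with no in-world source; no one in the scene can hear it.
Sound (2): Anders's thought-voice: a private mental sound no other character can hear, so meta-diegetic.
Sound (3): it has no source in the story world and no character can hear it — it's underscore, so non-diegetic.
(4) is diegetic: spoken by a character present in the story world.
(5) Anders is producing the music live, in the story world → diegetic.

non-diegetic, meta-diegetic, non-diegetic, diegetic, diegetic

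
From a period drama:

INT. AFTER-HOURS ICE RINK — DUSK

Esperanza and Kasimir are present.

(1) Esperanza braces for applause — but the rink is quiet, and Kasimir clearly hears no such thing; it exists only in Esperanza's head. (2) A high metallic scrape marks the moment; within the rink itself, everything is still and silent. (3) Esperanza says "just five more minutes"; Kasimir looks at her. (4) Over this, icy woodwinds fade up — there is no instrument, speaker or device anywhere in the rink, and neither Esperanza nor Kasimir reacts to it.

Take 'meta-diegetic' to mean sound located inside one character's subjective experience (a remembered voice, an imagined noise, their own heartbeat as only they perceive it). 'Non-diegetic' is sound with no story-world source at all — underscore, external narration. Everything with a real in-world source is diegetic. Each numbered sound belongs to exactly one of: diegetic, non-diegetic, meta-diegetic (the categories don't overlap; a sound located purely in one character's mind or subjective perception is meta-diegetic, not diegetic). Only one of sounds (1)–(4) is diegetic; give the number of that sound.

Sound (1): subjective to Esperanza: the rink is silent and Kasimir hears nothing, so meta-diegetic.
Sound (2): nothing in the scene produces it; it's an accent added for the audience, so non-diegetic.
(3) Esperanza is a character speaking aloud in the scene → diegetic.
(4) is non-diegetic: it has no source in the story world and no character can hear it — it's underscore.
Only (3) is diegetic.

3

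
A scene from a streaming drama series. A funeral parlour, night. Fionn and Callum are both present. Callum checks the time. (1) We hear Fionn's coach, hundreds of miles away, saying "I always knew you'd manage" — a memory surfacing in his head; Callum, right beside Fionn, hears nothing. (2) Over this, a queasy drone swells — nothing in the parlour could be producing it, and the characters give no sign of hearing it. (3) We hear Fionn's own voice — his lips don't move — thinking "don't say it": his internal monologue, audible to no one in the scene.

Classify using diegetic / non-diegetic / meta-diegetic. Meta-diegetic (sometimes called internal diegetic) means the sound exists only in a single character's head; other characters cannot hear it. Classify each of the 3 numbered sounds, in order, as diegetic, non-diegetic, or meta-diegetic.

meta-diegetic, non-diegetic, meta-diegetic

(1) it's Fionn's recollection rendered as sound; the other character can't hear it → meta-diegetic.
(2) is non-diegetic: it has no source in the story world and no character can hear it — it's underscore.
Sound (3): internal monologue — inside Fionn's mind, not spoken into the scene, so meta-diegetic.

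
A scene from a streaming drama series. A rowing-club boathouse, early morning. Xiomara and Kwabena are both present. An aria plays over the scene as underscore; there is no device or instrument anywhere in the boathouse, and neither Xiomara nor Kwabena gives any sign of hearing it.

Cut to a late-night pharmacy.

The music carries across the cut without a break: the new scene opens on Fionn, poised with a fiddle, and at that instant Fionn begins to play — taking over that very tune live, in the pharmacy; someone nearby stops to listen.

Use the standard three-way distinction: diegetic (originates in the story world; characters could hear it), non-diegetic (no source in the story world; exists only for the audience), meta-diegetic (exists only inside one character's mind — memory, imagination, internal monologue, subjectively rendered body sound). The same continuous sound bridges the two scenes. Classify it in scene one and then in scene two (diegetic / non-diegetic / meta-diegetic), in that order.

Scene one: there's no in-world source anywhere and no character hears it — underscore for the audience only → non-diegetic.
Scene two: from the moment Fionn starts playing, the tune is being performed on a fiddle inside the story world and another character hears it → diegetic.

non-diegetic, diegetic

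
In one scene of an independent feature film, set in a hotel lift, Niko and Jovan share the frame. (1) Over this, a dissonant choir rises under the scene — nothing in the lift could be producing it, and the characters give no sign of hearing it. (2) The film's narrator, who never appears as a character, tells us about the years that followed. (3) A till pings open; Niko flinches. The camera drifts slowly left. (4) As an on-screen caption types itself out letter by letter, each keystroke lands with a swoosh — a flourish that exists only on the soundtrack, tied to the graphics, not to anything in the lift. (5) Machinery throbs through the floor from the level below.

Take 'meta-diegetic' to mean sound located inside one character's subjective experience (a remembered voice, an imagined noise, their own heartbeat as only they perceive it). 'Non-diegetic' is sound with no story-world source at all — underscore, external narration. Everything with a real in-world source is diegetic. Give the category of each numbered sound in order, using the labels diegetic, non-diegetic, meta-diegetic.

(1) nothing in the lift produces it and the characters don't hear it — pure soundtrack → non-diegetic.
Sound (2): the narrator exists outside the story world, addressing only the audience, so non-diegetic.
(3) the sound comes from a till physically present in the location → diegetic.
(4) the caption isn't part of the story world, so neither is the sound tied to it → non-diegetic.
Sound (5): machinery is part of the location's real environment, so diegetic.

non-diegetic, non-diegetic, diegetic, non-diegetic, diegetic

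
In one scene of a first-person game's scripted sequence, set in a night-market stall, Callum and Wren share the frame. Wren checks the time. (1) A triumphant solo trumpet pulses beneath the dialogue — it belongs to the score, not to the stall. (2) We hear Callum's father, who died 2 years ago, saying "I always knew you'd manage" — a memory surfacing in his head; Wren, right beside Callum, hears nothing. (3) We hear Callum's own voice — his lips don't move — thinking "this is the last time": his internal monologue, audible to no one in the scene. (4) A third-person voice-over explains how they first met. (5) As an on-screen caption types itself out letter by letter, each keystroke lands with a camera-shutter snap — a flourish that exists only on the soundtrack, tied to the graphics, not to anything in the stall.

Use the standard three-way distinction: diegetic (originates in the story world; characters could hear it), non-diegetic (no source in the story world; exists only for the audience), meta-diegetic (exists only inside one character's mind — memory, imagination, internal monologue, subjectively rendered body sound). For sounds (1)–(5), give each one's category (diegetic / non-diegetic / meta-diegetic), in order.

non-diegetic, meta-diegetic, meta-diegetic, non-diegetic, non-diegetic

(1) it has no source in the story world and no character can hear it — it's underscore → non-diegetic.
(2) the voice is a memory playing only inside Callum's mind; Wren can't hear it → meta-diegetic.
(3) internal monologue — inside Callum's mind, not spoken into the scene → meta-diegetic.
Sound (4): commentary laid over the scene from outside the fiction, so non-diegetic.
Sound (5): it accompanies on-screen graphics, not anything inside the story world, so non-diegetic.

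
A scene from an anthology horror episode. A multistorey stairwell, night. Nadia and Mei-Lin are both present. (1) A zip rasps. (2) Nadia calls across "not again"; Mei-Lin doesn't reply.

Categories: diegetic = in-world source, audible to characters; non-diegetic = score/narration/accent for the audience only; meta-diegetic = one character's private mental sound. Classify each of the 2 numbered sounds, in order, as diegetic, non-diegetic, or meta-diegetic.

diegetic, diegetic

(1) the sound comes from a zip physically present in the location → diegetic.
(2) on-screen dialogue — Nadia speaks and Mei-Lin is there to hear → diegetic.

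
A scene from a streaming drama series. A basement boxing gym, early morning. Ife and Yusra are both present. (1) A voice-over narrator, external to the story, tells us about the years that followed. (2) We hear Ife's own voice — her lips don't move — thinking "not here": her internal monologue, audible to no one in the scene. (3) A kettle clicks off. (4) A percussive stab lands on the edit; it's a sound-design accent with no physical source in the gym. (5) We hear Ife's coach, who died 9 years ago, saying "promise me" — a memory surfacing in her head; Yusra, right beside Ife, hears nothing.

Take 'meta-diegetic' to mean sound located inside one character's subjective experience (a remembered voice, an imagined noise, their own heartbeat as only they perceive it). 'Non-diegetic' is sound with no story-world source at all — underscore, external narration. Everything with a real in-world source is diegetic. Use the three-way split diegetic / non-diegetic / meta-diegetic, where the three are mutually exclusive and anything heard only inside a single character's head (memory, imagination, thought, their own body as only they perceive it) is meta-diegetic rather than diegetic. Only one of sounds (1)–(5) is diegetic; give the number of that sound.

(1) is non-diegetic: the narrator exists outside the story world, addressing only the audience.
(2) is meta-diegetic: Ife's thought-voice: a private mental sound no other character can hear.
Sound (3): the sound comes from a kettle physically present in the location, so diegetic.
(4) is non-diegetic: an editorial stinger — it belongs to the cut, not the story world.
Sound (5): it's Ife's recollection rendered as sound; the other character can't hear it, so meta-diegetic.
Only (3) is diegetic.

3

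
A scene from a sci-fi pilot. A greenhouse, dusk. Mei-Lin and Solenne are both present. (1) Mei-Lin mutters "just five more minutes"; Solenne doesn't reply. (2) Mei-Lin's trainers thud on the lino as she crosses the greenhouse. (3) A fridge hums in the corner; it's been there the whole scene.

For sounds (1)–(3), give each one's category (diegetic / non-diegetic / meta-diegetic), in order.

Sound (1): on-screen dialogue — Mei-Lin speaks and Solenne is there to hear, so diegetic.
Sound (2): a character's body making contact with the set — an in-world sound, so diegetic.
(3) is diegetic: it's the actual ambient sound of the location.

diegetic, diegetic, diegetic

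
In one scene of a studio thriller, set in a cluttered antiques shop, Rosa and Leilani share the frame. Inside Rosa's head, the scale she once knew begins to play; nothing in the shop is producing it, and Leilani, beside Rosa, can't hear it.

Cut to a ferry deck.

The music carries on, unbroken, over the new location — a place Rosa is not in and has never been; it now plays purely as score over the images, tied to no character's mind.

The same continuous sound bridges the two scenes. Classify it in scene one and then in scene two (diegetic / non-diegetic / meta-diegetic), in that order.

Scene one: the music exists only inside Rosa's mind; Leilani can't hear it → meta-diegetic.
Scene two: it's detached from Rosa entirely and plays over unrelated images with no in-world source — conventional underscore → non-diegetic.

meta-diegetic, non-diegetic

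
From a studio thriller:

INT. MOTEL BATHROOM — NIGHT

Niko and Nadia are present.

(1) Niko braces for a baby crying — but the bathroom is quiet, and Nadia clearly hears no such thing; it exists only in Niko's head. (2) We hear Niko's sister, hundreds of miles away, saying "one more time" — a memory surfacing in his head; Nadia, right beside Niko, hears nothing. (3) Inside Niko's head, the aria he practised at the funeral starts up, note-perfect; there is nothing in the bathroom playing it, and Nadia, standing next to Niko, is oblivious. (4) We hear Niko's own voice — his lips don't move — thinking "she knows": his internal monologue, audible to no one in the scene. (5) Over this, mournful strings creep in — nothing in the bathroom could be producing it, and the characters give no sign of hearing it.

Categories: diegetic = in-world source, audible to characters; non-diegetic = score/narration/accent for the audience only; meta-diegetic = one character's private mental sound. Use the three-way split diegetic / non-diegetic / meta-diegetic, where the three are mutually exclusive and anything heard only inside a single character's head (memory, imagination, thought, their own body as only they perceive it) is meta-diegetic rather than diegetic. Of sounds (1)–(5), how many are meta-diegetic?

Sound (1): Niko alone 'hears' it — an imagined sound, not present in the space, so meta-diegetic.
Sound (2): a remembered line, private to Niko — not present in the room, not audible to Nadia, so meta-diegetic.
(3) remembered music, private to Niko — Nadia is oblivious because it isn't in the room → meta-diegetic.
(4) is meta-diegetic: it's Niko's unspoken thought, heard only by the audience via his subjectivity.
Sound (5): nothing in the bathroom produces it and the characters don't hear it — pure soundtrack, so non-diegetic.
So 4 of the 5 are meta-diegetic: (1), (2), (3), (4).

4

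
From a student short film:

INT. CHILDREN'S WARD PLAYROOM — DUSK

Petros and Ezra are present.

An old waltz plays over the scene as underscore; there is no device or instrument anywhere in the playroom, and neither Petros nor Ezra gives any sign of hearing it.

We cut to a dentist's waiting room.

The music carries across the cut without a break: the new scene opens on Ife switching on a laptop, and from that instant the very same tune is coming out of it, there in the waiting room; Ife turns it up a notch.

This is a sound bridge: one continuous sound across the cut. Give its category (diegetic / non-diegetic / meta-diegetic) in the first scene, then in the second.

non-diegetic, diegetic

Scene one: there's no in-world source anywhere and no character hears it — underscore for the audience only → non-diegetic.
Scene two: once Ife turns on a laptop, the music has a real source in the story world and Ife reacts to it → diegetic.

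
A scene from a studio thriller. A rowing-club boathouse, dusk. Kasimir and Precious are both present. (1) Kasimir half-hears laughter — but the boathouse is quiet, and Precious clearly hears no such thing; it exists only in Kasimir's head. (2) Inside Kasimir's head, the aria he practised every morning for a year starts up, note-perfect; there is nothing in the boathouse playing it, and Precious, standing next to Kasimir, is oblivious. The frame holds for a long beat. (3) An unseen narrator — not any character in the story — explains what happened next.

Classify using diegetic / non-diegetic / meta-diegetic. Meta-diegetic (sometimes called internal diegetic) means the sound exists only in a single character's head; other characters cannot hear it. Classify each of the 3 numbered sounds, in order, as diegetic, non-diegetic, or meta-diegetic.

meta-diegetic, meta-diegetic, non-diegetic

(1) is meta-diegetic: the sound is imagined by Kasimir; nothing in the story world is producing it and Precious can't hear it.
Sound (2): remembered music, private to Kasimir — Precious is oblivious because it isn't in the room, so meta-diegetic.
(3) commentary laid over the scene from outside the fiction → non-diegetic.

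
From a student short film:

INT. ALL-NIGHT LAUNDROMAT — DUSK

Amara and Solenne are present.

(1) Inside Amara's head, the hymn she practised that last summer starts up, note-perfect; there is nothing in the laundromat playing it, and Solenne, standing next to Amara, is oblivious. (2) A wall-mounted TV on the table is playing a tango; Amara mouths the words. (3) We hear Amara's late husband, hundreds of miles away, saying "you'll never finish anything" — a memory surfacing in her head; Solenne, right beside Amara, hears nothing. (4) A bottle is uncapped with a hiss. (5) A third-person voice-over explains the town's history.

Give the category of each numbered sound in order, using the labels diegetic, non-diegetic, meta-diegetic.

(1) is meta-diegetic: remembered music, private to Amara — Solenne is oblivious because it isn't in the room.
(2) source music from a wall-mounted TV, which exists in the story world → diegetic.
(3) it's Amara's recollection rendered as sound; the other character can't hear it → meta-diegetic.
(4) is diegetic: a bottle is a real object/event in the scene's world.
(5) is non-diegetic: external voice-over — not a character, not heard by anyone in the scene.

meta-diegetic, diegetic, meta-diegetic, diegetic, non-diegetic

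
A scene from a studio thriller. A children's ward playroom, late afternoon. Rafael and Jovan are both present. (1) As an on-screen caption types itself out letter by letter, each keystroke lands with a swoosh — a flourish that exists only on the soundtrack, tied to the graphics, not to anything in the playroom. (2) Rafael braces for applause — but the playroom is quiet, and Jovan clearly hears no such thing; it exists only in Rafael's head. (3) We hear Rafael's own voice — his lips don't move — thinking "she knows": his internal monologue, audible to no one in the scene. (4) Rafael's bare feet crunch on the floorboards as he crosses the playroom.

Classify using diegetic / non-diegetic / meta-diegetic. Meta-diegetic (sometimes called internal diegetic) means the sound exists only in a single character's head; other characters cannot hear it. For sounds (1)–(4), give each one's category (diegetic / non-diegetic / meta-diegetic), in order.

non-diegetic, meta-diegetic, meta-diegetic, diegetic

Sound (1): the caption isn't part of the story world, so neither is the sound tied to it, so non-diegetic.
(2) is meta-diegetic: subjective to Rafael: the playroom is silent and Jovan hears nothing.
Sound (3): it's Rafael's unspoken thought, heard only by the audience via his subjectivity, so meta-diegetic.
Sound (4): a character's body making contact with the set — an in-world sound, so diegetic.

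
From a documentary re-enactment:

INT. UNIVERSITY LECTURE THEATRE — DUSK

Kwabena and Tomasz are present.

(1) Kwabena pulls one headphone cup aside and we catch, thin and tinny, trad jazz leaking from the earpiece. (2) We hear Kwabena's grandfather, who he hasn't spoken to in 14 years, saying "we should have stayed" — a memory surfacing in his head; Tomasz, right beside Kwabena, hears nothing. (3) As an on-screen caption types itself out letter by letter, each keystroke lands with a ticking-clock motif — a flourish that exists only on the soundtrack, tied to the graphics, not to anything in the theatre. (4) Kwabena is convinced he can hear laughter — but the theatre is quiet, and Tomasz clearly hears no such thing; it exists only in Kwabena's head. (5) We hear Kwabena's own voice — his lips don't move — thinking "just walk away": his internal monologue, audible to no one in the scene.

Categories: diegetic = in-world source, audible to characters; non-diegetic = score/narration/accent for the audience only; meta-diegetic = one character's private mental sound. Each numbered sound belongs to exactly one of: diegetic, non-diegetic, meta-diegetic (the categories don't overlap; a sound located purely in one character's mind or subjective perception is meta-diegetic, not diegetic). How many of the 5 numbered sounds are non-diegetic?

(1) is diegetic: it's leaking from a physical pair of headphones in the scene.
(2) a remembered line, private to Kwabena — not present in the room, not audible to Tomasz → meta-diegetic.
Sound (3): the caption isn't part of the story world, so neither is the sound tied to it, so non-diegetic.
Sound (4): the sound is imagined by Kwabena; nothing in the story world is producing it and Tomasz can't hear it, so meta-diegetic.
Sound (5): internal monologue — inside Kwabena's mind, not spoken into the scene, so meta-diegetic.
So 1 of the 5 is non-diegetic: (3).

1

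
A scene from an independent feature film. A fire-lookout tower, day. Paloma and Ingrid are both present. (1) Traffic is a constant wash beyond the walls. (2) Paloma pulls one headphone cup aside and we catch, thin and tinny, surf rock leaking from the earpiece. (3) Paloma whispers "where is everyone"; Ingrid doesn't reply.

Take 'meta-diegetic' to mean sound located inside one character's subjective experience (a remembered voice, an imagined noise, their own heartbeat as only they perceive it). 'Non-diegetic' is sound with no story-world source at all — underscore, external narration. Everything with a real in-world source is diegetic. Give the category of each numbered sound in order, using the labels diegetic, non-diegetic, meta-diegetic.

diegetic, diegetic, diegetic

(1) it's the actual ambient sound of the location → diegetic.
(2) it's leaking from a physical pair of headphones in the scene → diegetic.
(3) is diegetic: on-screen dialogue — Paloma speaks and Ingrid is there to hear.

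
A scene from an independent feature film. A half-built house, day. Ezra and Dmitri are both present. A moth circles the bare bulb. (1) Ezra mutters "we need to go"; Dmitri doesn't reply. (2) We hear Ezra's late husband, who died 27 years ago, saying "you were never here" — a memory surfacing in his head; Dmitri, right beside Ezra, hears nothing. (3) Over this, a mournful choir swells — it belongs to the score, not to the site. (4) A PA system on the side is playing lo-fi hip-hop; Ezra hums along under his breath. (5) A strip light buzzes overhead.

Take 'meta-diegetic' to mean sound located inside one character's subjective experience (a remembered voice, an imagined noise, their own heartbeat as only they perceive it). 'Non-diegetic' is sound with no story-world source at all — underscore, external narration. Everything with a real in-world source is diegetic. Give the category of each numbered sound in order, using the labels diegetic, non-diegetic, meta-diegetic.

(1) spoken by a character present in the story world → diegetic.
(2) the voice is a memory playing only inside Ezra's mind; Dmitri can't hear it → meta-diegetic.
(3) is non-diegetic: score with no on-screen or off-screen source; it exists for the audience alone.
(4) is diegetic: a PA system is a physical source in the scene and Ezra reacts to it.
Sound (5): it's the actual ambient sound of the location, so diegetic.

diegetic, meta-diegetic, non-diegetic, diegetic, diegetic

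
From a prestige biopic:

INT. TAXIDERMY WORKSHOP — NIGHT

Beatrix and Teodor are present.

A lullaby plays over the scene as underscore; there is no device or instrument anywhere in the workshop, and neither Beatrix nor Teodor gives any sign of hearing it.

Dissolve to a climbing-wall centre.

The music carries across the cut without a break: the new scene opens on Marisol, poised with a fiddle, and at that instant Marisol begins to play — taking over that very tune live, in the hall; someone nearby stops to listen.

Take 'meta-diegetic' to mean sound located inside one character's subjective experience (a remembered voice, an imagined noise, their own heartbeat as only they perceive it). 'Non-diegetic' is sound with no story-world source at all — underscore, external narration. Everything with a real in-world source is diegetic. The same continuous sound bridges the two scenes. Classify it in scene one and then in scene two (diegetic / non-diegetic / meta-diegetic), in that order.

non-diegetic, diegetic

Scene one: there's no in-world source anywhere and no character hears it — underscore for the audience only → non-diegetic.
Scene two: from the moment Marisol starts playing, the tune is being performed on a fiddle inside the story world and another character hears it → diegetic.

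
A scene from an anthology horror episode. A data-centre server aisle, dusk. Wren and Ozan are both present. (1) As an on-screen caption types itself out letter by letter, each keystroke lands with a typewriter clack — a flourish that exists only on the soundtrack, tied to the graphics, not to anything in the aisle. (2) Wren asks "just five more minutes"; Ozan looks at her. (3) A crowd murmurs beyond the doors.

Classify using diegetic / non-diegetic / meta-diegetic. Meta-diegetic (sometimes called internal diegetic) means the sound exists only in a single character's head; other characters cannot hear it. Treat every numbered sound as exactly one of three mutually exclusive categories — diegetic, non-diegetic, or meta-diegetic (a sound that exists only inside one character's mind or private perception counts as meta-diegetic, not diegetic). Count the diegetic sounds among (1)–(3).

(1) sound married to a title/caption — outside the diegesis by definition → non-diegetic.
Sound (2): Wren is a character speaking aloud in the scene, so diegetic.
Sound (3): a crowd is part of the location's real environment, so diegetic.
Diegetic: (2), (3) — that's 2.

2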